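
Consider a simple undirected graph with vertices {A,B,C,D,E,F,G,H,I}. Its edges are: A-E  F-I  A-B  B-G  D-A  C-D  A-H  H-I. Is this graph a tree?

Yes

|V| = 9, |E| = 8.
It is connected with exactly 8 edges, hence acyclic — it is a tree.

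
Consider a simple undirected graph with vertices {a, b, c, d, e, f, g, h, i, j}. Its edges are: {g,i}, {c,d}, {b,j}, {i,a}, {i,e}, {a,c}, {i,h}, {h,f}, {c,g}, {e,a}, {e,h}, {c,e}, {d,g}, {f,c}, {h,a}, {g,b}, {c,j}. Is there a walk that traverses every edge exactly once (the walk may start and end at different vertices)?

Degrees: a:4, b:2, c:6, d:2, e:4, f:2, g:4, h:4, i:4, j:2
Odd-degree vertices: none (0 total).
With 0 odd-degree vertices and all edges in one connected piece, an Eulerian trail exists.

Yes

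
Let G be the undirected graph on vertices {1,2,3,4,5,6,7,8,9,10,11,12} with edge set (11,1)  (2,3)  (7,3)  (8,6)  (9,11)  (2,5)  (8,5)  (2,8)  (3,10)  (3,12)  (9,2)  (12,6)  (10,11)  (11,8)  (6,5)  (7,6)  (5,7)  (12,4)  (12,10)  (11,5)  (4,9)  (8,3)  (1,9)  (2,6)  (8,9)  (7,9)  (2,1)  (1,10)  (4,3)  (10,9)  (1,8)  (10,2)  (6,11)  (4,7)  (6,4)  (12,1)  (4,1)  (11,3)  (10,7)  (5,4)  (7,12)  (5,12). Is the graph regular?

Yes

Degrees: 1:7, 2:7, 3:7, 4:7, 5:7, 6:7, 7:7, 8:7, 9:7, 10:7, 11:7, 12:7
All degrees equal 7; the graph is regular.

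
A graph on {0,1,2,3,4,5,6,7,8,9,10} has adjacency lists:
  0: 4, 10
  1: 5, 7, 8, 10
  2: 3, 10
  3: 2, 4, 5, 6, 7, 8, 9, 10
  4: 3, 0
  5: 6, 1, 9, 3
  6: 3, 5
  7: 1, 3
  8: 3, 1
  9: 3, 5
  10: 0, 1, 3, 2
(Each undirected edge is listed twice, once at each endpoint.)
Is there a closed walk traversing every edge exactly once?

Yes

Degrees: 0:2, 1:4, 2:2, 3:8, 4:2, 5:4, 6:2, 7:2, 8:2, 9:2, 10:4
All degrees are even and the non-isolated vertices are connected — an Eulerian circuit exists.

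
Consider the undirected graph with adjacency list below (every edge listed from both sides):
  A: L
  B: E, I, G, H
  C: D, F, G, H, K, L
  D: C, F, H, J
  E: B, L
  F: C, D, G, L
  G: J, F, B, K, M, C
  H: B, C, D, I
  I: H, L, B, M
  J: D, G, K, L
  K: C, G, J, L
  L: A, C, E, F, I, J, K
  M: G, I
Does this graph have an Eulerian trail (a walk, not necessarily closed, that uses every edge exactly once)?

Yes

Degrees: A:1, B:4, C:6, D:4, E:2, F:4, G:6, H:4, I:4, J:4, K:4, L:7, M:2
Odd-degree vertices: A, L (2 total).
The non-isolated vertices are connected and exactly 2 have odd degree, so an Eulerian trail exists (from A to L).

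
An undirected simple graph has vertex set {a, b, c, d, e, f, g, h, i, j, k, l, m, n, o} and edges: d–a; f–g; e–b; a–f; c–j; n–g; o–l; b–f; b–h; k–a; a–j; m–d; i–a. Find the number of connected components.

Component: {l, o}
Component: {a, b, c, d, e, f, g, h, i, j, k, m, n}

2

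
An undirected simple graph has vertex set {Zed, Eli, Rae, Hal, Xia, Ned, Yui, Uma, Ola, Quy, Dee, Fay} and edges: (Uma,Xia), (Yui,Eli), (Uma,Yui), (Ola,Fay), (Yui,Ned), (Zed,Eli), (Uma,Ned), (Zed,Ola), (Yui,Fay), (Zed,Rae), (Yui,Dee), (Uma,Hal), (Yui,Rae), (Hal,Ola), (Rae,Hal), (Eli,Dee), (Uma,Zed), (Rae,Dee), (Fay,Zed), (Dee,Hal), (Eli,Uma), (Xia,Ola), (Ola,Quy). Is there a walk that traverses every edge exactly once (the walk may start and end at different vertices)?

Degrees: Zed:5, Eli:4, Rae:4, Hal:4, Xia:2, Ned:2, Yui:6, Uma:6, Ola:5, Quy:1, Dee:4, Fay:3
Odd-degree vertices: Zed, Ola, Quy, Fay (4 total).
With 4 odd-degree vertices (more than two), no single trail can use every edge.

No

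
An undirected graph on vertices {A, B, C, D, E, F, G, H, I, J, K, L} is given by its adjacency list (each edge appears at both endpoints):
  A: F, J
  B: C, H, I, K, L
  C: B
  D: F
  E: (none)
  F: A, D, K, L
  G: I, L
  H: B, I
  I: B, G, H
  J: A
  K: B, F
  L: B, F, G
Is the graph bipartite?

The cycle B-H-I-B has length 3, which is odd, so the graph is not bipartite.

No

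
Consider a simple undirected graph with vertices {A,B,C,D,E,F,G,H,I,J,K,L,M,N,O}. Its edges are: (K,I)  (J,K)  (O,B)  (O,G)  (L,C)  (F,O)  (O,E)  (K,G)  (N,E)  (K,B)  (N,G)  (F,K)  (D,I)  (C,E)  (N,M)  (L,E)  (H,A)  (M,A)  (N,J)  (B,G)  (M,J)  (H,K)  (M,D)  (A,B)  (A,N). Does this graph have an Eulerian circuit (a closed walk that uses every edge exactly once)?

No

Degrees: A:4, B:4, C:2, D:2, E:4, F:2, G:4, H:2, I:2, J:3, K:6, L:2, M:4, N:5, O:4
J, N have odd degree; an Eulerian circuit needs every degree to be even, so none exists.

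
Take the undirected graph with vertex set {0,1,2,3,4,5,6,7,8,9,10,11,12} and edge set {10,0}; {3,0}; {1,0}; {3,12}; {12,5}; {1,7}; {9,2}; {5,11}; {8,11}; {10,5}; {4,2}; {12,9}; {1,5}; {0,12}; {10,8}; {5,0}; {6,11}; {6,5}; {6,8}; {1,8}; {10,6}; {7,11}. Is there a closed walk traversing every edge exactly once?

No

Degrees: 0:5, 1:4, 2:2, 3:2, 4:1, 5:6, 6:4, 7:2, 8:4, 9:2, 10:4, 11:4, 12:4
Vertices with odd degree: 0, 4. An Eulerian circuit requires all degrees even.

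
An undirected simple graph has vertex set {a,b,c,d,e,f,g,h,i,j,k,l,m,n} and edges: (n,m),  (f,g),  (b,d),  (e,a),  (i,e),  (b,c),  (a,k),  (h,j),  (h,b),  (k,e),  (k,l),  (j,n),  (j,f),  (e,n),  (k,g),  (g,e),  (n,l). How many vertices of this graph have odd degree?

8

Degrees: a:2, b:3, c:1, d:1, e:5, f:2, g:3, h:2, i:1, j:3, k:4, l:2, m:1, n:4
Odd-degree vertices: b, c, d, e, g, i, j, m.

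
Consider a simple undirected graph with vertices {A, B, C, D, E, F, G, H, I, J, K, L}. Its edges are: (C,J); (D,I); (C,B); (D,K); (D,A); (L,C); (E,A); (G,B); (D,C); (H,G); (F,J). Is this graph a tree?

Yes

|V| = 12, |E| = 11.
Connected and |E| = |V| - 1, which characterizes a tree.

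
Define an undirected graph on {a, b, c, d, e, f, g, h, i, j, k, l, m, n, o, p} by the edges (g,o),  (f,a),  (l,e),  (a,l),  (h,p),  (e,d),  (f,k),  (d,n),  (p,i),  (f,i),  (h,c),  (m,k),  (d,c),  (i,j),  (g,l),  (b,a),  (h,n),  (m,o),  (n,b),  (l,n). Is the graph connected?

A breadth-first search from a visits a, l, f, b, g, n, e, k, i, o, d, h, m, p, j, c — all 16 vertices — so the graph is connected.

Yes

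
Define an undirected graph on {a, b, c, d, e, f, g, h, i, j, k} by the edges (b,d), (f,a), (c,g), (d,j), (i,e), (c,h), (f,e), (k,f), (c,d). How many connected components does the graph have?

Component: {a, e, f, i, k}
Component: {b, c, d, g, h, j}

2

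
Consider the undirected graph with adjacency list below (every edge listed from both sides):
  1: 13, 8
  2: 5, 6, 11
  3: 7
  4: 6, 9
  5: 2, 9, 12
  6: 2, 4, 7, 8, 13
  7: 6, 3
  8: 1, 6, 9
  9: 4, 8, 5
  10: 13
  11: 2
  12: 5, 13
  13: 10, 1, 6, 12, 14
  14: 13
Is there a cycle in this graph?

The graph has 14 vertices, 17 edges, and 1 connected component.
Since 17 > 14 - 1, a cycle must exist; for instance 13-6-2-5-12-13.

Yes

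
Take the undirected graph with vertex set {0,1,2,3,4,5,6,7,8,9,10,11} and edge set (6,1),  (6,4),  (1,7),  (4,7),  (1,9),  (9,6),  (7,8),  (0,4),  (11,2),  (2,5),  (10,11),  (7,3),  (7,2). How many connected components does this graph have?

Component: {0, 1, 2, 3, 4, 5, 6, 7, 8, 9, 10, 11}

1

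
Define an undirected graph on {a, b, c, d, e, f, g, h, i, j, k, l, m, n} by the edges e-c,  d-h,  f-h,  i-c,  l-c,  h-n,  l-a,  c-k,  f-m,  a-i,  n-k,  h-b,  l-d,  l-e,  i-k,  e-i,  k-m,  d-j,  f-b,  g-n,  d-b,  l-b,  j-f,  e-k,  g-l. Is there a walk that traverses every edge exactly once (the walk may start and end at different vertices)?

Yes

Degrees: a:2, b:4, c:4, d:4, e:4, f:4, g:2, h:4, i:4, j:2, k:5, l:6, m:2, n:3
Odd-degree vertices: k, n (2 total).
The non-isolated vertices are connected and exactly 2 have odd degree, so an Eulerian trail exists (from k to n).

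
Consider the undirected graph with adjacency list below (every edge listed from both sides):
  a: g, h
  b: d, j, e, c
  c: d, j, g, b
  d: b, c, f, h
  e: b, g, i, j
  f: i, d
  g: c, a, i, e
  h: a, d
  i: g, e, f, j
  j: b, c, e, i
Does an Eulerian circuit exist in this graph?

Yes

Degrees: a:2, b:4, c:4, d:4, e:4, f:2, g:4, h:2, i:4, j:4
Every vertex has even degree and the edges form a single connected piece, so an Eulerian circuit exists.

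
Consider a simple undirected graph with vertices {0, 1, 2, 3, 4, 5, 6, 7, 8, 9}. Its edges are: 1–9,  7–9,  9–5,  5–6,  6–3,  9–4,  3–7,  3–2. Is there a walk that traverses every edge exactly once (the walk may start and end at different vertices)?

Degrees: 0:0, 1:1, 2:1, 3:3, 4:1, 5:2, 6:2, 7:2, 8:0, 9:4
Odd-degree vertices: 1, 2, 3, 4 (4 total).
With 4 odd-degree vertices (more than two), no single trail can use every edge.

No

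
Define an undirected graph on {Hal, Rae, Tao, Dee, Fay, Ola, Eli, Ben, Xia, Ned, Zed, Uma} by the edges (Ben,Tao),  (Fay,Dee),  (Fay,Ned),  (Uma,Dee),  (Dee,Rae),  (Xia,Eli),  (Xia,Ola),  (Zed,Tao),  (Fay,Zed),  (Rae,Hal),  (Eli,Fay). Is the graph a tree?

|V| = 12, |E| = 11.
It is connected with exactly 11 edges, hence acyclic — it is a tree.

Yes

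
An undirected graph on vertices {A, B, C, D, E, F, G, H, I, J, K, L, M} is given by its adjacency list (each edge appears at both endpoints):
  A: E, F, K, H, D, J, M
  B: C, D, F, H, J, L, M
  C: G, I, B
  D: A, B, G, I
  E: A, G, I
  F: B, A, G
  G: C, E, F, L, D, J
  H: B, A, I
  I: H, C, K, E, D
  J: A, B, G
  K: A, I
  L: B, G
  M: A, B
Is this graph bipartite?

A valid 2-coloring puts {C, D, E, F, H, J, K, L, M} on one side and {A, B, G, I} on the other; every edge crosses between the two sides.

Yes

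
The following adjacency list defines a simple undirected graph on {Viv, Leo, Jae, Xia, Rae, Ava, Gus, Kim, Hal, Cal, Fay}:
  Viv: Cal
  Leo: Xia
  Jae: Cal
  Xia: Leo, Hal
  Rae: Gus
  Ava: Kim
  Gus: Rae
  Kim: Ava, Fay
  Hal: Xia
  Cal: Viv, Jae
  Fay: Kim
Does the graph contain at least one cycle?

No

|V| = 11, |E| = 7, number of components = 4.
Since 7 = 11 - 4, the graph is a forest and contains no cycle.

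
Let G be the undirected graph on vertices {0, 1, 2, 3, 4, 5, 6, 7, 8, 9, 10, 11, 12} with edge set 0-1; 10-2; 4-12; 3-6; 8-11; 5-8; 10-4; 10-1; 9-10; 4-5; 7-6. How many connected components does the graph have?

2

Component: {3, 6, 7}
Component: {0, 1, 2, 4, 5, 8, 9, 10, 11, 12}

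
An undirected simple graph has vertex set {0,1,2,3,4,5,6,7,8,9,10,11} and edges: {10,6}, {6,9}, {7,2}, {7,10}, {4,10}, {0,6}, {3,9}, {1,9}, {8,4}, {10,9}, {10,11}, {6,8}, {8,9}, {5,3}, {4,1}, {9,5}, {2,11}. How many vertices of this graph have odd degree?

4

Degrees: 0:1, 1:2, 2:2, 3:2, 4:3, 5:2, 6:4, 7:2, 8:3, 9:6, 10:5, 11:2
Odd-degree vertices: 0, 4, 8, 10.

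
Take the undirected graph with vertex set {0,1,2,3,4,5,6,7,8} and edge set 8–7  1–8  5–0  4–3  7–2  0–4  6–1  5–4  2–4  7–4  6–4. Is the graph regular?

Degrees: 0:2, 1:2, 2:2, 3:1, 4:6, 5:2, 6:2, 7:3, 8:2
Vertex 3 has degree 1 while 4 has degree 6, so the graph is not regular.

No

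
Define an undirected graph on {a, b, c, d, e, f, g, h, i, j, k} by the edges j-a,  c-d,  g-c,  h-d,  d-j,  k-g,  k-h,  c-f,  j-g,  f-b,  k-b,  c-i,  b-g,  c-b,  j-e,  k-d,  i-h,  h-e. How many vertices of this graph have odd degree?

2

Degrees: a:1, b:4, c:5, d:4, e:2, f:2, g:4, h:4, i:2, j:4, k:4
Odd-degree vertices: a, c.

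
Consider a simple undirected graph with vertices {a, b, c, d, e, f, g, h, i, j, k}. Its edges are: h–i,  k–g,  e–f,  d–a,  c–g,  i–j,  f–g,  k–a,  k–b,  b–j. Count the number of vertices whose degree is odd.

6

Degrees: a:2, b:2, c:1, d:1, e:1, f:2, g:3, h:1, i:2, j:2, k:3
Odd-degree vertices: c, d, e, g, h, k.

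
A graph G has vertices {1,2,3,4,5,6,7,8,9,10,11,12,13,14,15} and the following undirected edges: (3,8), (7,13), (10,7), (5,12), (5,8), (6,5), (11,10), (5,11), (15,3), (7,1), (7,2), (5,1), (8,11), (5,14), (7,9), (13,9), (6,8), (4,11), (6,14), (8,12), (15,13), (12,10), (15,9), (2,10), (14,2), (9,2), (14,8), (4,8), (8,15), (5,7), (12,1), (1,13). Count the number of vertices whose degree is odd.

Degrees: 1:4, 2:4, 3:2, 4:2, 5:7, 6:3, 7:6, 8:8, 9:4, 10:4, 11:4, 12:4, 13:4, 14:4, 15:4
Odd-degree vertices: 5, 6.

2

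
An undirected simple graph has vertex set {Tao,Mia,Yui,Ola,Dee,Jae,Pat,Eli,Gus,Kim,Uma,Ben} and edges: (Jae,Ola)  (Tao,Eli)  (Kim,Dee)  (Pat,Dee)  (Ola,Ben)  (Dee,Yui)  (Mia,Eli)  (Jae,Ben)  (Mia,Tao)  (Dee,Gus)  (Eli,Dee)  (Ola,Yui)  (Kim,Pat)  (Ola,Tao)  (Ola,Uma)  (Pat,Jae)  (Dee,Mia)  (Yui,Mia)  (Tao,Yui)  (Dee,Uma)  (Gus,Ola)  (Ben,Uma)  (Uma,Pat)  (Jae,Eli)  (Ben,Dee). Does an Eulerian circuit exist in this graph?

Degrees: Tao:4, Mia:4, Yui:4, Ola:6, Dee:8, Jae:4, Pat:4, Eli:4, Gus:2, Kim:2, Uma:4, Ben:4
All degrees are even and the non-isolated vertices are connected — an Eulerian circuit exists.

Yes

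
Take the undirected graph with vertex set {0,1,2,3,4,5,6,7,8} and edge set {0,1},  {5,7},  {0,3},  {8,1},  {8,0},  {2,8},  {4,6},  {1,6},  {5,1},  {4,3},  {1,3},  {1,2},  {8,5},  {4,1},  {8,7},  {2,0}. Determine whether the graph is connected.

A breadth-first search from 0 visits 0, 2, 8, 3, 1, 7, 5, 4, 6 — all 9 vertices — so the graph is connected.

Yes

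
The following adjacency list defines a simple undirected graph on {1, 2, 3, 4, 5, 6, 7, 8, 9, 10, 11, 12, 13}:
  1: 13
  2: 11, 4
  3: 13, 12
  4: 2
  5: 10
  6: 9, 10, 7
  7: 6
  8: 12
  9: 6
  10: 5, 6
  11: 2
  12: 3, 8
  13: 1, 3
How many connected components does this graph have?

3

Component: {2, 4, 11}
Component: {1, 3, 8, 12, 13}
Component: {5, 6, 7, 9, 10}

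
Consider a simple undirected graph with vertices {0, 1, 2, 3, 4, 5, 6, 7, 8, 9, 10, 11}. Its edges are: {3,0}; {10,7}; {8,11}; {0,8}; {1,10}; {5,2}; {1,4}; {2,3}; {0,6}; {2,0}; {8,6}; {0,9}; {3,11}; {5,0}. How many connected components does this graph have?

2

Component: {1, 4, 7, 10}
Component: {0, 2, 3, 5, 6, 8, 9, 11}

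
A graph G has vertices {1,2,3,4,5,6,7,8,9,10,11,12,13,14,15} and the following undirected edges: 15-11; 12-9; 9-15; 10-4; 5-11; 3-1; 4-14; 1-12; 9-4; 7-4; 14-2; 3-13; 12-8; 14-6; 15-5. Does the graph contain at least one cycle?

The graph has 15 vertices, 15 edges, and 1 connected component.
One cycle is 15-11-5-15.

Yes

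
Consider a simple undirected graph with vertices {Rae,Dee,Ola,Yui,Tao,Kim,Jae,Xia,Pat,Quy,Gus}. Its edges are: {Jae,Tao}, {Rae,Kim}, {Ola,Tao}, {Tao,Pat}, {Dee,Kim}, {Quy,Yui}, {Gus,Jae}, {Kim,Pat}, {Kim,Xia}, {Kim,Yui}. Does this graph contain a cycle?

|V| = 11, |E| = 10, number of components = 1.
Since 10 = 11 - 1, the graph is a forest and contains no cycle.

No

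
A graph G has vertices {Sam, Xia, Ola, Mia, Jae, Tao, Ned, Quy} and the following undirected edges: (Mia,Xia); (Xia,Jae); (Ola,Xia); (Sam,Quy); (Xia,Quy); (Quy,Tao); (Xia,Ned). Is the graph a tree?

Yes

The graph has 8 vertices and 7 edges.
It is connected with exactly 7 edges, hence acyclic — it is a tree.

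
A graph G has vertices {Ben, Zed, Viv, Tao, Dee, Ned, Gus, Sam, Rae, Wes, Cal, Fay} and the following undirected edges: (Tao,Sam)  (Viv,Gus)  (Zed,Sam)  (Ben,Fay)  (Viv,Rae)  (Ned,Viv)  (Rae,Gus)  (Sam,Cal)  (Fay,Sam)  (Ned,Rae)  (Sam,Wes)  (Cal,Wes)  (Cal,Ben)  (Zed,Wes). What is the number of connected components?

3

Component: {Dee}
Component: {Viv, Ned, Gus, Rae}
Component: {Ben, Zed, Tao, Sam, Wes, Cal, Fay}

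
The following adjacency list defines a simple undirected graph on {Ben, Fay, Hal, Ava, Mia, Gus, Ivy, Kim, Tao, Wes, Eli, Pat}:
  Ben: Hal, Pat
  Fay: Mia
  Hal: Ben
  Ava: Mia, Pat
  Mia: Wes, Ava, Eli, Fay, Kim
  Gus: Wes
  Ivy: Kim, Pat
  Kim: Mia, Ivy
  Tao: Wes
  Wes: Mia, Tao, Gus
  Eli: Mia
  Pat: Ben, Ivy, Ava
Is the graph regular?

No

Degrees: Ben:2, Fay:1, Hal:1, Ava:2, Mia:5, Gus:1, Ivy:2, Kim:2, Tao:1, Wes:3, Eli:1, Pat:3
Degrees are not all equal (e.g. deg(Fay)=1 but deg(Mia)=5); not regular.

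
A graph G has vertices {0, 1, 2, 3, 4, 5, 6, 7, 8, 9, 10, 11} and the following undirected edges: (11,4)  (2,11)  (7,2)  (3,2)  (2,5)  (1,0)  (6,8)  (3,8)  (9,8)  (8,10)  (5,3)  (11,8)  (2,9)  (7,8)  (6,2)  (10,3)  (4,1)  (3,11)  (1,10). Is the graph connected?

Yes

A breadth-first search from 0 visits 0, 1, 10, 4, 3, 8, 11, 5, 2, 9, 7, 6 — all 12 vertices — so the graph is connected.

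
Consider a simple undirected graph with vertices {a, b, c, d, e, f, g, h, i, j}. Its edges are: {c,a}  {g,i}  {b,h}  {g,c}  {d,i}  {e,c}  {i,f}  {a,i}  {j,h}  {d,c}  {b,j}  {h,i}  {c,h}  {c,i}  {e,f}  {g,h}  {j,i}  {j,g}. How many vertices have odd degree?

Degrees: a:2, b:2, c:6, d:2, e:2, f:2, g:4, h:5, i:7, j:4
Odd-degree vertices: h, i.

2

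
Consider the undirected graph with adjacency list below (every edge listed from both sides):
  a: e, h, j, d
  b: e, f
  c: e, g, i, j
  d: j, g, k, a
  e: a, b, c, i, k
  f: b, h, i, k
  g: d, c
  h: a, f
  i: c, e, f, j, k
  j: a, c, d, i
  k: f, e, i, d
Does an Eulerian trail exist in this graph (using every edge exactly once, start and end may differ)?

Degrees: a:4, b:2, c:4, d:4, e:5, f:4, g:2, h:2, i:5, j:4, k:4
Odd-degree vertices: e, i (2 total).
With 2 odd-degree vertices and all edges in one connected piece, an Eulerian trail exists (from e to i).

Yes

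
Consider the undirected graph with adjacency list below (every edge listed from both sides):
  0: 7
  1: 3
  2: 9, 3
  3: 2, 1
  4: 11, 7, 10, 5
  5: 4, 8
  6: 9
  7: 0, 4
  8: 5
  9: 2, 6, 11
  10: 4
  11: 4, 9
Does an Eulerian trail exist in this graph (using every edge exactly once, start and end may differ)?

No

Degrees: 0:1, 1:1, 2:2, 3:2, 4:4, 5:2, 6:1, 7:2, 8:1, 9:3, 10:1, 11:2
Odd-degree vertices: 0, 1, 6, 8, 9, 10 (6 total).
With 6 odd-degree vertices (more than two), no single trail can use every edge.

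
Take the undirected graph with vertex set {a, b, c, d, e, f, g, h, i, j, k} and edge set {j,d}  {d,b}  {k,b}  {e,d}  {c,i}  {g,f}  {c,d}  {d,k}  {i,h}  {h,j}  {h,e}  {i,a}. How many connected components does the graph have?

Component: {f, g}
Component: {a, b, c, d, e, h, i, j, k}

2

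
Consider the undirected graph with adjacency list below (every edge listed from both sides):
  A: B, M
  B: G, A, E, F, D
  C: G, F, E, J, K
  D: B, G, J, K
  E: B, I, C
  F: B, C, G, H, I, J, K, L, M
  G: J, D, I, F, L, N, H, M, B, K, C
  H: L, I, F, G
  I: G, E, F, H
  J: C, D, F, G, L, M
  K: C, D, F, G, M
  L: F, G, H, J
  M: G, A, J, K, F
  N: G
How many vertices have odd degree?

8

Degrees: A:2, B:5, C:5, D:4, E:3, F:9, G:11, H:4, I:4, J:6, K:5, L:4, M:5, N:1
Odd-degree vertices: B, C, E, F, G, K, M, N.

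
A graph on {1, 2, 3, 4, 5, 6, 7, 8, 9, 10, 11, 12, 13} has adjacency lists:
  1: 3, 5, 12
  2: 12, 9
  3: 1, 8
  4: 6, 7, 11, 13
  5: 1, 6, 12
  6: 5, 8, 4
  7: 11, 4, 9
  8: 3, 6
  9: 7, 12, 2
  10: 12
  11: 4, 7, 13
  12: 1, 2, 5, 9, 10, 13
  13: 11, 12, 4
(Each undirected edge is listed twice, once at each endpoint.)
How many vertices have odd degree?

Degrees: 1:3, 2:2, 3:2, 4:4, 5:3, 6:3, 7:3, 8:2, 9:3, 10:1, 11:3, 12:6, 13:3
Odd-degree vertices: 1, 5, 6, 7, 9, 10, 11, 13.

8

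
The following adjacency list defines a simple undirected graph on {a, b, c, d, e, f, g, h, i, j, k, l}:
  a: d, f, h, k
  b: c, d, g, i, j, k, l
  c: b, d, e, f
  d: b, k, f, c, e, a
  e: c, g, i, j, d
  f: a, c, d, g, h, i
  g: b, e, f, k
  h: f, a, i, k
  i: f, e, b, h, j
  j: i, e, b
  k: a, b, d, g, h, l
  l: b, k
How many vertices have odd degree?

Degrees: a:4, b:7, c:4, d:6, e:5, f:6, g:4, h:4, i:5, j:3, k:6, l:2
Odd-degree vertices: b, e, i, j.

4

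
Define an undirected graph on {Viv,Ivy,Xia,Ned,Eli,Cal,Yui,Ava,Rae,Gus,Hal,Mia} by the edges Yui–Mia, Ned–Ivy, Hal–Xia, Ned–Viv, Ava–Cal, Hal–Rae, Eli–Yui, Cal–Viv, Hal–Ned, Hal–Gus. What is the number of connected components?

2

Component: {Eli, Yui, Mia}
Component: {Viv, Ivy, Xia, Ned, Cal, Ava, Rae, Gus, Hal}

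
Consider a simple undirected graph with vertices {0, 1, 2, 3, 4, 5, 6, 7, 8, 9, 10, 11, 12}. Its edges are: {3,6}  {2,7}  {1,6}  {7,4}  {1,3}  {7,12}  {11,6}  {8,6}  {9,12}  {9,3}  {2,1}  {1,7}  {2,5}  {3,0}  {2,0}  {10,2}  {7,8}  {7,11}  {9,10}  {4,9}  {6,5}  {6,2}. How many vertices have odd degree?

Degrees: 0:2, 1:4, 2:6, 3:4, 4:2, 5:2, 6:6, 7:6, 8:2, 9:4, 10:2, 11:2, 12:2
Odd-degree vertices: none.

0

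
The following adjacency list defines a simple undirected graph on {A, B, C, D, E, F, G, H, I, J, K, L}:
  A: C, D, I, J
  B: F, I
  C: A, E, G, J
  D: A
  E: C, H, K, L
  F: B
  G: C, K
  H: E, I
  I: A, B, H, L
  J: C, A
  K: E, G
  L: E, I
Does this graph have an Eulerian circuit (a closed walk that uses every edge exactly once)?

No

Degrees: A:4, B:2, C:4, D:1, E:4, F:1, G:2, H:2, I:4, J:2, K:2, L:2
Vertices with odd degree: D, F. An Eulerian circuit requires all degrees even.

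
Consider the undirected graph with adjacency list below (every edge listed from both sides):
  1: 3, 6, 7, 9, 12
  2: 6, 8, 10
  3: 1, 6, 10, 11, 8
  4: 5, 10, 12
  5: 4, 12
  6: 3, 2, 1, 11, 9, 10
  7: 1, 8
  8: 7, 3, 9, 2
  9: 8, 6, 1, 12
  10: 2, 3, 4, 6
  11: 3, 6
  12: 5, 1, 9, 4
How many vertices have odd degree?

4

Degrees: 1:5, 2:3, 3:5, 4:3, 5:2, 6:6, 7:2, 8:4, 9:4, 10:4, 11:2, 12:4
Odd-degree vertices: 1, 2, 3, 4.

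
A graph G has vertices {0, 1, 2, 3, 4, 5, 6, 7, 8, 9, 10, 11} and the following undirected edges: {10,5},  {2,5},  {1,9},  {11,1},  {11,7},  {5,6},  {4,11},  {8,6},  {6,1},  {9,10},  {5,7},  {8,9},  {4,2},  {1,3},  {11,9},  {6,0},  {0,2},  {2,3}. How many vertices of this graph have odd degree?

0

Degrees: 0:2, 1:4, 2:4, 3:2, 4:2, 5:4, 6:4, 7:2, 8:2, 9:4, 10:2, 11:4
Odd-degree vertices: none.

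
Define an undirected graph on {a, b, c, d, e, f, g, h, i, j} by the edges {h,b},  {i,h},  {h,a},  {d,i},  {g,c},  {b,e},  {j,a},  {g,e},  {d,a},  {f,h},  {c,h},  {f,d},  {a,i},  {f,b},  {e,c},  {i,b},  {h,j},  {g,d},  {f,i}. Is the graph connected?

Yes

Starting from a and exploring outward reaches every vertex (a, d, j, h, i, f, g, b, c, e); the graph is connected.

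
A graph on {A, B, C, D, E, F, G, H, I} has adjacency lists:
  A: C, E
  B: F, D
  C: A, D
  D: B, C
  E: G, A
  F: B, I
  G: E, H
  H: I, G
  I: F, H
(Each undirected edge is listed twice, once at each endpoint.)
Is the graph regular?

Yes

Degrees: A:2, B:2, C:2, D:2, E:2, F:2, G:2, H:2, I:2
All degrees equal 2; the graph is regular.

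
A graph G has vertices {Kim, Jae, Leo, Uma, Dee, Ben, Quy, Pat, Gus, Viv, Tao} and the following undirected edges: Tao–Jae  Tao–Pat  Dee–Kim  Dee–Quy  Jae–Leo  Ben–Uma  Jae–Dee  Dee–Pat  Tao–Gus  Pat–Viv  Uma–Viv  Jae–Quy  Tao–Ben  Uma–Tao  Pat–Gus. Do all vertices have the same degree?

Degrees: Kim:1, Jae:4, Leo:1, Uma:3, Dee:4, Ben:2, Quy:2, Pat:4, Gus:2, Viv:2, Tao:5
Vertex Kim has degree 1 while Tao has degree 5, so the graph is not regular.

No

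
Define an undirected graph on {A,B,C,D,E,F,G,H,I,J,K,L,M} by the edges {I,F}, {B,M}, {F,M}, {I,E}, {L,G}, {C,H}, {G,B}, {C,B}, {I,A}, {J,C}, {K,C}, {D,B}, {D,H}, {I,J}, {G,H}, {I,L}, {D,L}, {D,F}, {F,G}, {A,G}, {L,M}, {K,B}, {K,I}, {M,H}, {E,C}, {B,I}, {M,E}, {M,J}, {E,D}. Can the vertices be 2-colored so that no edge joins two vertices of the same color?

No

The cycle I-K-B-I has length 3, which is odd, so the graph is not bipartite.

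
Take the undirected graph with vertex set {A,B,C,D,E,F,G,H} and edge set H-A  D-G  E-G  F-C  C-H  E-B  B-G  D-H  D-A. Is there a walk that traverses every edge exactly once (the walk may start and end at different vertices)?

No

Degrees: A:2, B:2, C:2, D:3, E:2, F:1, G:3, H:3
Odd-degree vertices: D, F, G, H (4 total).
With 4 odd-degree vertices (more than two), no single trail can use every edge.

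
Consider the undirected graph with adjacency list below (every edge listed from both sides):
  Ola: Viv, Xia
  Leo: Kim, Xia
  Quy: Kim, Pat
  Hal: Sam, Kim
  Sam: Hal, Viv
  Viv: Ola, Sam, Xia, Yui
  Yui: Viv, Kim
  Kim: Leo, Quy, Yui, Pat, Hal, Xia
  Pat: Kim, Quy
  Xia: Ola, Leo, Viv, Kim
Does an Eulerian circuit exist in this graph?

Yes

Degrees: Ola:2, Leo:2, Quy:2, Hal:2, Sam:2, Viv:4, Yui:2, Kim:6, Pat:2, Xia:4
All degrees are even and the non-isolated vertices are connected — an Eulerian circuit exists.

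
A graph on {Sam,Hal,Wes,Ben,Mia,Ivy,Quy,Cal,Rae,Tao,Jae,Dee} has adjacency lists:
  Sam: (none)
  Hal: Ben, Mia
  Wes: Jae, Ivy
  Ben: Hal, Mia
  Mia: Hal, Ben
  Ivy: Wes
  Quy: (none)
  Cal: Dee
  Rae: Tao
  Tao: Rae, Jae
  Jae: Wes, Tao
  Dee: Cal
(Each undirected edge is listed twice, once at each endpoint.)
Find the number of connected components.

Component: {Sam}
Component: {Quy}
Component: {Cal, Dee}
Component: {Hal, Ben, Mia}
Component: {Wes, Ivy, Rae, Tao, Jae}

5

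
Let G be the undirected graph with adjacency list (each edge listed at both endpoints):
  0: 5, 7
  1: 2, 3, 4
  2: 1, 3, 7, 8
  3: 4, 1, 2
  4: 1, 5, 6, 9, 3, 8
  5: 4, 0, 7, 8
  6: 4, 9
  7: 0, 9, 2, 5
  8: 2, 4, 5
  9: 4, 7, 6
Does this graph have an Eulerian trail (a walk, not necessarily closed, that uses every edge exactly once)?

No

Degrees: 0:2, 1:3, 2:4, 3:3, 4:6, 5:4, 6:2, 7:4, 8:3, 9:3
Odd-degree vertices: 1, 3, 8, 9 (4 total).
With 4 odd-degree vertices (more than two), no single trail can use every edge.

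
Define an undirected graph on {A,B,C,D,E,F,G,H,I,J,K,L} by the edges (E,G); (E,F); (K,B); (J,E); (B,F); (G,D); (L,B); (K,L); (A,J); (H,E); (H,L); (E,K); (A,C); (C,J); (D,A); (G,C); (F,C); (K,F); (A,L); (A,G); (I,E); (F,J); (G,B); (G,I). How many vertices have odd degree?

2

Degrees: A:5, B:4, C:4, D:2, E:6, F:5, G:6, H:2, I:2, J:4, K:4, L:4
Odd-degree vertices: A, F.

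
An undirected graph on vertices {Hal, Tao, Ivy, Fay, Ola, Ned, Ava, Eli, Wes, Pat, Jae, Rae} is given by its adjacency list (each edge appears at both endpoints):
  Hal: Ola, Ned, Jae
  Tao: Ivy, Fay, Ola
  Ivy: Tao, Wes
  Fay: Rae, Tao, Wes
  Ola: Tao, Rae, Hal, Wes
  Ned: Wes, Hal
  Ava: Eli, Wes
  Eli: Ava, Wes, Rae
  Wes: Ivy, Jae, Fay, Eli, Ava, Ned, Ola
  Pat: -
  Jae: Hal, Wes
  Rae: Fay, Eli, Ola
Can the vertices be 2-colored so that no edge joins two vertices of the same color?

The cycle Wes-Ava-Eli-Wes has length 3, which is odd, so the graph is not bipartite.

No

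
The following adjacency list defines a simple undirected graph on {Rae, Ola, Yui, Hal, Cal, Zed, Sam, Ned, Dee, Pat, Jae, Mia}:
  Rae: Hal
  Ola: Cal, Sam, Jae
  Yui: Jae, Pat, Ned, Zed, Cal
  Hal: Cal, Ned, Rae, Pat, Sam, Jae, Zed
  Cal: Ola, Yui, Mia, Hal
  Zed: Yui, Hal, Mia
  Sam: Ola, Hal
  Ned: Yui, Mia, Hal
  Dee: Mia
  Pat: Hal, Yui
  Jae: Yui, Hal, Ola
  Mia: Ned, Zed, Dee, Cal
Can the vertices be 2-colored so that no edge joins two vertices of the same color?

Color {Ola, Yui, Hal, Mia} black and {Rae, Cal, Zed, Sam, Ned, Dee, Pat, Jae} white. No edge joins two same-colored vertices, so the graph is bipartite.

Yes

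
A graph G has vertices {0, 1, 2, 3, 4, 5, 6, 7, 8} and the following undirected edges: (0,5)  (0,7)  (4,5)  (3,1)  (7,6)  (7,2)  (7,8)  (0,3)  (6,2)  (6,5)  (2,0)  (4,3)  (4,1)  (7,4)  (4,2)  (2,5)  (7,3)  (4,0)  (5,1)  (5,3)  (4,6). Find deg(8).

1

Neighbors of 8: 7.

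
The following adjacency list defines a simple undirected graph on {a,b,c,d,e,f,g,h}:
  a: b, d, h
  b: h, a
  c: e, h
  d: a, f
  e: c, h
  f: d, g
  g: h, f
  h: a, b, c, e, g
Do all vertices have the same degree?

No

Degrees: a:3, b:2, c:2, d:2, e:2, f:2, g:2, h:5
Vertex b has degree 2 while h has degree 5, so the graph is not regular.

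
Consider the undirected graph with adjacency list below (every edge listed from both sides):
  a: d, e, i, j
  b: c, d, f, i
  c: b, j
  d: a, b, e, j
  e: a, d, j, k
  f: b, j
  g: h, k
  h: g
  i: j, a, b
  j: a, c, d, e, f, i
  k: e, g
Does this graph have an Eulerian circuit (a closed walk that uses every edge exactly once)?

Degrees: a:4, b:4, c:2, d:4, e:4, f:2, g:2, h:1, i:3, j:6, k:2
h, i have odd degree; an Eulerian circuit needs every degree to be even, so none exists.

No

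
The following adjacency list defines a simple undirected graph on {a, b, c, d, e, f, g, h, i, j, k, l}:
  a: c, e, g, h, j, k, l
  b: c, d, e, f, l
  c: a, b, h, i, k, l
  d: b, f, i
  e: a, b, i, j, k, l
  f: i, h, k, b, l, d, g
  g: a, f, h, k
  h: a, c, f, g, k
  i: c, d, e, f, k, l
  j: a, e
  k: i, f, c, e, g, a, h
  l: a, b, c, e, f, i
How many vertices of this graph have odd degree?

6

Degrees: a:7, b:5, c:6, d:3, e:6, f:7, g:4, h:5, i:6, j:2, k:7, l:6
Odd-degree vertices: a, b, d, f, h, k.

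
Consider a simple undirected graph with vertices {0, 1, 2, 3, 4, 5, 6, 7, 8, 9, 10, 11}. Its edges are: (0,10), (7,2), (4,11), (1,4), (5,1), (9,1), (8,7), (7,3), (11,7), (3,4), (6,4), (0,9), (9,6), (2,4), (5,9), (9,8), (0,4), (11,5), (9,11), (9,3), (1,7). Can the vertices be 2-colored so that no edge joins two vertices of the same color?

No

The cycle 5-9-11-5 has length 3, which is odd, so the graph is not bipartite.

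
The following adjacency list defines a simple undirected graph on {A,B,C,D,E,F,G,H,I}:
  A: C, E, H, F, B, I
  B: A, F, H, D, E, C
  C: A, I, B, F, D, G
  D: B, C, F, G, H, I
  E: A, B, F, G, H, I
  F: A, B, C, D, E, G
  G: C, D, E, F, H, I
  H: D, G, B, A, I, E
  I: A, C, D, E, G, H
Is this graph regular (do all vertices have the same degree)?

Degrees: A:6, B:6, C:6, D:6, E:6, F:6, G:6, H:6, I:6
All degrees equal 6; the graph is regular.

Yes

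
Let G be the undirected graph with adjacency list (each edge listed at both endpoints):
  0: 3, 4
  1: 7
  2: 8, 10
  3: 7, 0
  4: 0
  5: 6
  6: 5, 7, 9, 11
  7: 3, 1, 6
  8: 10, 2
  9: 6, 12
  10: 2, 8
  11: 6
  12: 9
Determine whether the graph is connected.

No

Component: {2, 8, 10}
Component: {0, 1, 3, 4, 5, 6, 7, 9, 11, 12}
There are 2 separate components, so the graph is not connected.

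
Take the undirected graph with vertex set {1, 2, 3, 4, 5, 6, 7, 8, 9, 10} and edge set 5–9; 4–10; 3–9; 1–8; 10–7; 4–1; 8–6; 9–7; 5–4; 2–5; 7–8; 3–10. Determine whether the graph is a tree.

No

The graph has 10 vertices and 12 edges.
A tree on 10 vertices has exactly 9 edges; this graph has 12, so it contains a cycle and is not a tree.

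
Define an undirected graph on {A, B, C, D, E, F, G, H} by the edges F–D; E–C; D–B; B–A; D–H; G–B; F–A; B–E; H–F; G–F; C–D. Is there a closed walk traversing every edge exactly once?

Yes

Degrees: A:2, B:4, C:2, D:4, E:2, F:4, G:2, H:2
All degrees are even and the non-isolated vertices are connected — an Eulerian circuit exists.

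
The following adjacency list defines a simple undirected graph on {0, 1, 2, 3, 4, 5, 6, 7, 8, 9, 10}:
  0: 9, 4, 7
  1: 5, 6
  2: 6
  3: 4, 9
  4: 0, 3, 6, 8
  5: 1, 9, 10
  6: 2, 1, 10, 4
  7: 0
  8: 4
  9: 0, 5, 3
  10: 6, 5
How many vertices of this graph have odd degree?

6

Degrees: 0:3, 1:2, 2:1, 3:2, 4:4, 5:3, 6:4, 7:1, 8:1, 9:3, 10:2
Odd-degree vertices: 0, 2, 5, 7, 8, 9.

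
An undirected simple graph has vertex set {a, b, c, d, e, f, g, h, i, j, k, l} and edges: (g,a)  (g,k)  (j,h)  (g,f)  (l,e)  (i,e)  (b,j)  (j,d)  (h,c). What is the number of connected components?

Component: {e, i, l}
Component: {a, f, g, k}
Component: {b, c, d, h, j}

3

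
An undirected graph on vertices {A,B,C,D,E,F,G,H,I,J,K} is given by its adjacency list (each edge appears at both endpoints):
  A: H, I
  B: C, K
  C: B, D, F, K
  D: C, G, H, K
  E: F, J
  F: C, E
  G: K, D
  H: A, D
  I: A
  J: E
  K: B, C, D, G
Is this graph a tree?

|V| = 11, |E| = 13.
Connected but with 13 > 10 edges, so it has a cycle and is not a tree.

No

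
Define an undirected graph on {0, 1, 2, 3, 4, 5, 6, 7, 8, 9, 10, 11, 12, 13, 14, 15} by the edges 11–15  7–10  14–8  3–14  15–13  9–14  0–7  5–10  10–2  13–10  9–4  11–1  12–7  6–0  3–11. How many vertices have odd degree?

Degrees: 0:2, 1:1, 2:1, 3:2, 4:1, 5:1, 6:1, 7:3, 8:1, 9:2, 10:4, 11:3, 12:1, 13:2, 14:3, 15:2
Odd-degree vertices: 1, 2, 4, 5, 6, 7, 8, 11, 12, 14.

10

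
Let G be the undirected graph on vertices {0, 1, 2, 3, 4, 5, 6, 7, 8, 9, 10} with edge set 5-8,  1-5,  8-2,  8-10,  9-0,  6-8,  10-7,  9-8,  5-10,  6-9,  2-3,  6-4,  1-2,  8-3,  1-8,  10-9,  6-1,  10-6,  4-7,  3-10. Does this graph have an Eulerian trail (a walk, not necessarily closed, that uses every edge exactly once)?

No

Degrees: 0:1, 1:4, 2:3, 3:3, 4:2, 5:3, 6:5, 7:2, 8:7, 9:4, 10:6
Odd-degree vertices: 0, 2, 3, 5, 6, 8 (6 total).
With 6 odd-degree vertices (more than two), no single trail can use every edge.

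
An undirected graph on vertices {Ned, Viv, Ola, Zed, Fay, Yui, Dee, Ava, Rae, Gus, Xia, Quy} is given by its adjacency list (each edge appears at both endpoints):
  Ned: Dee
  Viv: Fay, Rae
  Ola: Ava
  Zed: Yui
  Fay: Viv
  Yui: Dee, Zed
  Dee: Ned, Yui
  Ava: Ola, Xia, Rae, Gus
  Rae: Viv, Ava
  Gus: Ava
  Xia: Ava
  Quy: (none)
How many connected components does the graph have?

Component: {Quy}
Component: {Ned, Zed, Yui, Dee}
Component: {Viv, Ola, Fay, Ava, Rae, Gus, Xia}

3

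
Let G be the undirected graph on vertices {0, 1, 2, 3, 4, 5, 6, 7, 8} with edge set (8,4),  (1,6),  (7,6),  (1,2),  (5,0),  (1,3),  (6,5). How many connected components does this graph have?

2

Component: {4, 8}
Component: {0, 1, 2, 3, 5, 6, 7}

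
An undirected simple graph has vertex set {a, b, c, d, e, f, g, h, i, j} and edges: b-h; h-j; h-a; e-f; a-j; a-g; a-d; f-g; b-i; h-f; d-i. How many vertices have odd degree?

2

Degrees: a:4, b:2, c:0, d:2, e:1, f:3, g:2, h:4, i:2, j:2
Odd-degree vertices: e, f.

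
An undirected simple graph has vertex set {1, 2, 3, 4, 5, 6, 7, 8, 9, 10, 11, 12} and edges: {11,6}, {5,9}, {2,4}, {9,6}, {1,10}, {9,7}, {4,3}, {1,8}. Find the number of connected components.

4

Component: {12}
Component: {1, 8, 10}
Component: {2, 3, 4}
Component: {5, 6, 7, 9, 11}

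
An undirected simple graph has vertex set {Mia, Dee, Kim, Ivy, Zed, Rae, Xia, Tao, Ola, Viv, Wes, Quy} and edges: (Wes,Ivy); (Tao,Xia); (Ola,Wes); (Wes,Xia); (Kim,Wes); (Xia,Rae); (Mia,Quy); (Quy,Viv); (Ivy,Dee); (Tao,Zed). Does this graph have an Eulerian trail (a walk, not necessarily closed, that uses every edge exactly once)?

Degrees: Mia:1, Dee:1, Kim:1, Ivy:2, Zed:1, Rae:1, Xia:3, Tao:2, Ola:1, Viv:1, Wes:4, Quy:2
Odd-degree vertices: Mia, Dee, Kim, Zed, Rae, Xia, Ola, Viv (8 total).
With 8 odd-degree vertices (more than two), no single trail can use every edge.

No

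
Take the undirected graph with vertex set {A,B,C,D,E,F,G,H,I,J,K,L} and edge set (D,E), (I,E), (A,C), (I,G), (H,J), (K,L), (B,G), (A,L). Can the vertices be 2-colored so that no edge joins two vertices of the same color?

A valid 2-coloring puts {C, E, F, G, J, L} on one side and {A, B, D, H, I, K} on the other; every edge crosses between the two sides.

Yes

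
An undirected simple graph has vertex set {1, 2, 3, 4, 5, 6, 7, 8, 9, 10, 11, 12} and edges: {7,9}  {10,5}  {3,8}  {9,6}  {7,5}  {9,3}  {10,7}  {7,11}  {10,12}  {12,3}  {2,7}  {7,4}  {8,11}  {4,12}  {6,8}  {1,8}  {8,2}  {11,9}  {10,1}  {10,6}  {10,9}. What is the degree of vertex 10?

Neighbors of 10: 1, 5, 6, 7, 9, 12.

6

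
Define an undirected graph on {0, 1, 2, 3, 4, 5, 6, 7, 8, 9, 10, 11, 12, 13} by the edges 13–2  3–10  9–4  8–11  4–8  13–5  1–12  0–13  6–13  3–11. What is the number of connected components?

4

Component: {7}
Component: {1, 12}
Component: {0, 2, 5, 6, 13}
Component: {3, 4, 8, 9, 10, 11}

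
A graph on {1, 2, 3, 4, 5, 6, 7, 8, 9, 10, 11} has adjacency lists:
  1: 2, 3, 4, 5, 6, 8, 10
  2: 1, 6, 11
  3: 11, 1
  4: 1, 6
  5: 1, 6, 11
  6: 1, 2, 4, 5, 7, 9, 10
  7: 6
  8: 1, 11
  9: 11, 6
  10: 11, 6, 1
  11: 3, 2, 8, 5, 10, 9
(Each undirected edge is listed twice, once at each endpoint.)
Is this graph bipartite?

1-6-5-1 is an odd cycle (length 3), and a bipartite graph can contain only even cycles.

No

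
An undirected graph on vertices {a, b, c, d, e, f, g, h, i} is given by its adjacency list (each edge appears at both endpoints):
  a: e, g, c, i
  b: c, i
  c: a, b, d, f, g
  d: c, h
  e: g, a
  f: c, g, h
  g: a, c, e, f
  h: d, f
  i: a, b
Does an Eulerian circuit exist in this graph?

Degrees: a:4, b:2, c:5, d:2, e:2, f:3, g:4, h:2, i:2
Vertices with odd degree: c, f. An Eulerian circuit requires all degrees even.

No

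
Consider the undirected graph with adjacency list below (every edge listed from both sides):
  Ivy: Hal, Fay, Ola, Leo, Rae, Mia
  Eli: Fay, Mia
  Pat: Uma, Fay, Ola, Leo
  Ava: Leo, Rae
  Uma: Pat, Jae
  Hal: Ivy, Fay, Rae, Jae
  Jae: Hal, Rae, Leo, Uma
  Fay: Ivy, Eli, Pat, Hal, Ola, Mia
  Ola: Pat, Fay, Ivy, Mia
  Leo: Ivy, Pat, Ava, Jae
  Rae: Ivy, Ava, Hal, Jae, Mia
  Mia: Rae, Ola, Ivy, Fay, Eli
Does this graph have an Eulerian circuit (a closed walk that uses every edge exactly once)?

Degrees: Ivy:6, Eli:2, Pat:4, Ava:2, Uma:2, Hal:4, Jae:4, Fay:6, Ola:4, Leo:4, Rae:5, Mia:5
Vertices with odd degree: Rae, Mia. An Eulerian circuit requires all degrees even.

No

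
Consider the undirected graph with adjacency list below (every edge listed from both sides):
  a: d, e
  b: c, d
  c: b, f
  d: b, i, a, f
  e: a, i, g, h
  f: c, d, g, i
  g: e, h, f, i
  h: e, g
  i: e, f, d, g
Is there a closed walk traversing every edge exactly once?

Degrees: a:2, b:2, c:2, d:4, e:4, f:4, g:4, h:2, i:4
Every vertex has even degree and the edges form a single connected piece, so an Eulerian circuit exists.

Yes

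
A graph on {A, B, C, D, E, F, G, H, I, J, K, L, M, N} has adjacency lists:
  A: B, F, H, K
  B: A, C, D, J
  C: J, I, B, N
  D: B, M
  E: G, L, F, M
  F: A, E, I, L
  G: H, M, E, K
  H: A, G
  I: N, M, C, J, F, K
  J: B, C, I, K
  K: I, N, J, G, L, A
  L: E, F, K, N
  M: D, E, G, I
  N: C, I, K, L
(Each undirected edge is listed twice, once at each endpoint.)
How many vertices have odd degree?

0

Degrees: A:4, B:4, C:4, D:2, E:4, F:4, G:4, H:2, I:6, J:4, K:6, L:4, M:4, N:4
Odd-degree vertices: none.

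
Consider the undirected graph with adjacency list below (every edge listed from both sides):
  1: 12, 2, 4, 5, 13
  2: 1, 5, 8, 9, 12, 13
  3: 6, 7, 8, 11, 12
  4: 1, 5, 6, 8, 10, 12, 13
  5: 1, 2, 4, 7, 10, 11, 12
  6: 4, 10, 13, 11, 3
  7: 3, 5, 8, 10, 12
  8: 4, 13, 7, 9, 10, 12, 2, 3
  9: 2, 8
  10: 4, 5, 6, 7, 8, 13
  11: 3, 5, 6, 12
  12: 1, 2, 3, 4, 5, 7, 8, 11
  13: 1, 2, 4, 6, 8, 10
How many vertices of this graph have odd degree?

Degrees: 1:5, 2:6, 3:5, 4:7, 5:7, 6:5, 7:5, 8:8, 9:2, 10:6, 11:4, 12:8, 13:6
Odd-degree vertices: 1, 3, 4, 5, 6, 7.

6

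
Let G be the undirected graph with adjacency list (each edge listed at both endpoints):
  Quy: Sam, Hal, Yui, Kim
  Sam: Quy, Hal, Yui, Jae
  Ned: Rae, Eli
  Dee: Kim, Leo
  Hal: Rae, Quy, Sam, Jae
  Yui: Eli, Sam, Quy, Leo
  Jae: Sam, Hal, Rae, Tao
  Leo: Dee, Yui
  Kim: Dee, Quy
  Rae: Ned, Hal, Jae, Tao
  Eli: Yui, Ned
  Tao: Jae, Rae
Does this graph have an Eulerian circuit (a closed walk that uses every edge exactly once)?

Degrees: Quy:4, Sam:4, Ned:2, Dee:2, Hal:4, Yui:4, Jae:4, Leo:2, Kim:2, Rae:4, Eli:2, Tao:2
All degrees are even and the non-isolated vertices are connected — an Eulerian circuit exists.

Yes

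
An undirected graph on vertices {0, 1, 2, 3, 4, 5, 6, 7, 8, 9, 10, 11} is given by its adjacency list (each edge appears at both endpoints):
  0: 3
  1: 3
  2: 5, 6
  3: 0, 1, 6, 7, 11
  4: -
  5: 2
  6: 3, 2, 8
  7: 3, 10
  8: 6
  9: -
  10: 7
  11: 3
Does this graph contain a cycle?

|V| = 12, |E| = 9, number of components = 3.
A forest on 12 vertices with 3 components has exactly 9 edges, which matches — so no cycle.

No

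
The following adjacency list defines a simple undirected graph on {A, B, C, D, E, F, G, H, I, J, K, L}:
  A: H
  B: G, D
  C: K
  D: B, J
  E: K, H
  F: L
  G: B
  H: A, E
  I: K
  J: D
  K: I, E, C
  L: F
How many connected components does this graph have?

3

Component: {F, L}
Component: {B, D, G, J}
Component: {A, C, E, H, I, K}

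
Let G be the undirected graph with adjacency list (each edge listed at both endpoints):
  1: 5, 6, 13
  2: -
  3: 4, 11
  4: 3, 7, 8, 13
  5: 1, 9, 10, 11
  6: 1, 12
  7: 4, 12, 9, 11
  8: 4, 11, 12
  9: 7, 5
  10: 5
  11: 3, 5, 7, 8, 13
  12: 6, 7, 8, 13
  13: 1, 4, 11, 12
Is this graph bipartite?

Yes

Color {2, 3, 5, 6, 7, 8, 13} black and {1, 4, 9, 10, 11, 12} white. No edge joins two same-colored vertices, so the graph is bipartite.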